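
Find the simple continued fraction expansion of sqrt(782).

Write x_i = (sqrt(782) + m_i)/d_i with (m_0, d_0) = (0, 1). a_0 = floor(sqrt(782)) = 27, since 27^2 = 729 <= 782 < 784 = 28^2.
Iterate m_{i+1} = d_i*a_i - m_i, d_{i+1} = (782 - m_{i+1}^2)/d_i, a_{i+1} = floor((a_0 + m_{i+1})/d_{i+1}):
  m_1 = 1*27 - 0 = 27, d_1 = (782 - 27^2)/1 = 53/1 = 53, a_1 = floor((27 + 27)/53) = 1.
  m_2 = 53*1 - 27 = 26, d_2 = (782 - 26^2)/53 = 106/53 = 2, a_2 = floor((27 + 26)/2) = 26.
  m_3 = 2*26 - 26 = 26, d_3 = (782 - 26^2)/2 = 106/2 = 53, a_3 = floor((27 + 26)/53) = 1.
  m_4 = 53*1 - 26 = 27, d_4 = (782 - 27^2)/53 = 53/53 = 1, a_4 = floor((27 + 27)/1) = 54.
  m_5 = 1*54 - 27 = 27, d_5 = (782 - 27^2)/1 = 53/1 = 53: (m_5, d_5) = (m_1, d_1) = (27, 53), so from here the quotients repeat a_1, ..., a_4; the period length is 4.
Hence the expansion of sqrt(782) is a_0 = 27 followed by the repeating block 1, 26, 1, 54 (period 4).

[27; (1, 26, 1, 54)]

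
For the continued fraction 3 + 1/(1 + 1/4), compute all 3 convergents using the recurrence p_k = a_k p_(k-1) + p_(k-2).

Using the convergent recurrence p_i = a_i*p_{i-1} + p_{i-2}, q_i = a_i*q_{i-1} + q_{i-2} with p_{-2}=0, p_{-1}=1, q_{-2}=1, q_{-1}=0:
  i=0: a_0=3, p_0 = 3*1 + 0 = 3, q_0 = 3*0 + 1 = 1.
  i=1: a_1=1, p_1 = 1*3 + 1 = 4, q_1 = 1*1 + 0 = 1.
  i=2: a_2=4, p_2 = 4*4 + 3 = 19, q_2 = 4*1 + 1 = 5.

3/1, 4/1, 19/5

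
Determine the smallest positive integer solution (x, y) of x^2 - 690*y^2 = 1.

(x, y) = (1471, 56)

First expand sqrt(690) as a continued fraction. With x_i = (sqrt(690) + m_i)/d_i and (m_0, d_0) = (0, 1): a_0 = floor(sqrt(690)) = 26, since 26^2 = 676 <= 690 < 729 = 27^2.
Iterate m_{i+1} = d_i*a_i - m_i, d_{i+1} = (690 - m_{i+1}^2)/d_i, a_{i+1} = floor((a_0 + m_{i+1})/d_{i+1}):
  m_1 = 1*26 - 0 = 26, d_1 = (690 - 26^2)/1 = 14/1 = 14, a_1 = floor((26 + 26)/14) = 3.
  m_2 = 14*3 - 26 = 16, d_2 = (690 - 16^2)/14 = 434/14 = 31, a_2 = floor((26 + 16)/31) = 1.
  m_3 = 31*1 - 16 = 15, d_3 = (690 - 15^2)/31 = 465/31 = 15, a_3 = floor((26 + 15)/15) = 2.
  m_4 = 15*2 - 15 = 15, d_4 = (690 - 15^2)/15 = 465/15 = 31, a_4 = floor((26 + 15)/31) = 1.
  m_5 = 31*1 - 15 = 16, d_5 = (690 - 16^2)/31 = 434/31 = 14, a_5 = floor((26 + 16)/14) = 3.
  m_6 = 14*3 - 16 = 26, d_6 = (690 - 26^2)/14 = 14/14 = 1, a_6 = floor((26 + 26)/1) = 52.
  m_7 = 1*52 - 26 = 26, d_7 = (690 - 26^2)/1 = 14/1 = 14: (m_7, d_7) = (m_1, d_1) = (26, 14), so from here the quotients repeat a_1, ..., a_6; the period length is 6.
So sqrt(690) = [26; (3, 1, 2, 1, 3, 52)] with period length k = 6.
k is even, so the fundamental solution of x^2 - 690y^2 = 1 is (p_{k-1}, q_{k-1}) = (p_5, q_5); compute convergents through index 5.
Convergents (p_i = a_i*p_{i-1} + p_{i-2}, q_i = a_i*q_{i-1} + q_{i-2} with p_{-2}=0, p_{-1}=1, q_{-2}=1, q_{-1}=0):
  i=0: a_0=26, p_0 = 26*1 + 0 = 26, q_0 = 26*0 + 1 = 1.
  i=1: a_1=3, p_1 = 3*26 + 1 = 79, q_1 = 3*1 + 0 = 3.
  i=2: a_2=1, p_2 = 1*79 + 26 = 105, q_2 = 1*3 + 1 = 4.
  i=3: a_3=2, p_3 = 2*105 + 79 = 289, q_3 = 2*4 + 3 = 11.
  i=4: a_4=1, p_4 = 1*289 + 105 = 394, q_4 = 1*11 + 4 = 15.
  i=5: a_5=3, p_5 = 3*394 + 289 = 1471, q_5 = 3*15 + 11 = 56.
Check: 1471^2 - 690*56^2 = 2163841 - 2163840 = 1, so (x, y) = (1471, 56) solves the equation, and by the theorem it is the least positive solution.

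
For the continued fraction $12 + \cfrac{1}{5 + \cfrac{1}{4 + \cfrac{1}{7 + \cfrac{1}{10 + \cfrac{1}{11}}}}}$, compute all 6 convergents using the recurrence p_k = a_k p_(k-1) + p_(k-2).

12/1, 61/5, 256/21, 1853/152, 18786/1541, 208499/17103

Using the convergent recurrence p_i = a_i*p_{i-1} + p_{i-2}, q_i = a_i*q_{i-1} + q_{i-2} with p_{-2}=0, p_{-1}=1, q_{-2}=1, q_{-1}=0:
  i=0: a_0=12, p_0 = 12*1 + 0 = 12, q_0 = 12*0 + 1 = 1.
  i=1: a_1=5, p_1 = 5*12 + 1 = 61, q_1 = 5*1 + 0 = 5.
  i=2: a_2=4, p_2 = 4*61 + 12 = 256, q_2 = 4*5 + 1 = 21.
  i=3: a_3=7, p_3 = 7*256 + 61 = 1853, q_3 = 7*21 + 5 = 152.
  i=4: a_4=10, p_4 = 10*1853 + 256 = 18786, q_4 = 10*152 + 21 = 1541.
  i=5: a_5=11, p_5 = 11*18786 + 1853 = 208499, q_5 = 11*1541 + 152 = 17103.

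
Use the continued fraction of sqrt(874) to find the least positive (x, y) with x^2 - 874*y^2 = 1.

First expand sqrt(874) as a continued fraction. With x_i = (sqrt(874) + m_i)/d_i and (m_0, d_0) = (0, 1): a_0 = floor(sqrt(874)) = 29, since 29^2 = 841 <= 874 < 900 = 30^2.
Iterate m_{i+1} = d_i*a_i - m_i, d_{i+1} = (874 - m_{i+1}^2)/d_i, a_{i+1} = floor((a_0 + m_{i+1})/d_{i+1}):
  m_1 = 1*29 - 0 = 29, d_1 = (874 - 29^2)/1 = 33/1 = 33, a_1 = floor((29 + 29)/33) = 1.
  m_2 = 33*1 - 29 = 4, d_2 = (874 - 4^2)/33 = 858/33 = 26, a_2 = floor((29 + 4)/26) = 1.
  m_3 = 26*1 - 4 = 22, d_3 = (874 - 22^2)/26 = 390/26 = 15, a_3 = floor((29 + 22)/15) = 3.
  m_4 = 15*3 - 22 = 23, d_4 = (874 - 23^2)/15 = 345/15 = 23, a_4 = floor((29 + 23)/23) = 2.
  m_5 = 23*2 - 23 = 23, d_5 = (874 - 23^2)/23 = 345/23 = 15, a_5 = floor((29 + 23)/15) = 3.
  m_6 = 15*3 - 23 = 22, d_6 = (874 - 22^2)/15 = 390/15 = 26, a_6 = floor((29 + 22)/26) = 1.
  m_7 = 26*1 - 22 = 4, d_7 = (874 - 4^2)/26 = 858/26 = 33, a_7 = floor((29 + 4)/33) = 1.
  m_8 = 33*1 - 4 = 29, d_8 = (874 - 29^2)/33 = 33/33 = 1, a_8 = floor((29 + 29)/1) = 58.
  m_9 = 1*58 - 29 = 29, d_9 = (874 - 29^2)/1 = 33/1 = 33: (m_9, d_9) = (m_1, d_1) = (29, 33), so from here the quotients repeat a_1, ..., a_8; the period length is 8.
So sqrt(874) = [29; (1, 1, 3, 2, 3, 1, 1, 58)] with period length k = 8.
k is even, so the fundamental solution of x^2 - 874y^2 = 1 is (p_{k-1}, q_{k-1}) = (p_7, q_7); compute convergents through index 7.
Convergents (p_i = a_i*p_{i-1} + p_{i-2}, q_i = a_i*q_{i-1} + q_{i-2} with p_{-2}=0, p_{-1}=1, q_{-2}=1, q_{-1}=0):
  i=0: a_0=29, p_0 = 29*1 + 0 = 29, q_0 = 29*0 + 1 = 1.
  i=1: a_1=1, p_1 = 1*29 + 1 = 30, q_1 = 1*1 + 0 = 1.
  i=2: a_2=1, p_2 = 1*30 + 29 = 59, q_2 = 1*1 + 1 = 2.
  i=3: a_3=3, p_3 = 3*59 + 30 = 207, q_3 = 3*2 + 1 = 7.
  i=4: a_4=2, p_4 = 2*207 + 59 = 473, q_4 = 2*7 + 2 = 16.
  i=5: a_5=3, p_5 = 3*473 + 207 = 1626, q_5 = 3*16 + 7 = 55.
  i=6: a_6=1, p_6 = 1*1626 + 473 = 2099, q_6 = 1*55 + 16 = 71.
  i=7: a_7=1, p_7 = 1*2099 + 1626 = 3725, q_7 = 1*71 + 55 = 126.
Check: 3725^2 - 874*126^2 = 13875625 - 13875624 = 1, so (x, y) = (3725, 126) solves the equation, and by the theorem it is the least positive solution.

(x, y) = (3725, 126)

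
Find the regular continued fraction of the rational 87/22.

[3; 1, 21]

Run the Euclidean algorithm on 87 and 22; the successive quotients are the partial quotients a_0, a_1, ... (each step inverts the fractional part left over by the previous one):
  87 = 3*22 + 21, so a_0 = 3.
  22 = 1*21 + 1, so a_1 = 1.
  21 = 21*1 + 0, so a_2 = 21.
The remainder reaches 0 after 3 divisions, so the expansion has 3 partial quotients, read off in order.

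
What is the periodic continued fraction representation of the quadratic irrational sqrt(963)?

Write x_i = (sqrt(963) + m_i)/d_i with (m_0, d_0) = (0, 1). a_0 = floor(sqrt(963)) = 31, since 31^2 = 961 <= 963 < 1024 = 32^2.
Iterate m_{i+1} = d_i*a_i - m_i, d_{i+1} = (963 - m_{i+1}^2)/d_i, a_{i+1} = floor((a_0 + m_{i+1})/d_{i+1}):
  m_1 = 1*31 - 0 = 31, d_1 = (963 - 31^2)/1 = 2/1 = 2, a_1 = floor((31 + 31)/2) = 31.
  m_2 = 2*31 - 31 = 31, d_2 = (963 - 31^2)/2 = 2/2 = 1, a_2 = floor((31 + 31)/1) = 62.
  m_3 = 1*62 - 31 = 31, d_3 = (963 - 31^2)/1 = 2/1 = 2: (m_3, d_3) = (m_1, d_1) = (31, 2), so from here the quotients repeat a_1, a_2; the period length is 2.
Hence the expansion of sqrt(963) is a_0 = 31 followed by the repeating block 31, 62 (period 2).

[31; (31, 62)]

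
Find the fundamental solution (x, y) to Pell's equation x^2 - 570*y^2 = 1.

(x, y) = (191, 8)

First expand sqrt(570) as a continued fraction. With x_i = (sqrt(570) + m_i)/d_i and (m_0, d_0) = (0, 1): a_0 = floor(sqrt(570)) = 23, since 23^2 = 529 <= 570 < 576 = 24^2.
Iterate m_{i+1} = d_i*a_i - m_i, d_{i+1} = (570 - m_{i+1}^2)/d_i, a_{i+1} = floor((a_0 + m_{i+1})/d_{i+1}):
  m_1 = 1*23 - 0 = 23, d_1 = (570 - 23^2)/1 = 41/1 = 41, a_1 = floor((23 + 23)/41) = 1.
  m_2 = 41*1 - 23 = 18, d_2 = (570 - 18^2)/41 = 246/41 = 6, a_2 = floor((23 + 18)/6) = 6.
  m_3 = 6*6 - 18 = 18, d_3 = (570 - 18^2)/6 = 246/6 = 41, a_3 = floor((23 + 18)/41) = 1.
  m_4 = 41*1 - 18 = 23, d_4 = (570 - 23^2)/41 = 41/41 = 1, a_4 = floor((23 + 23)/1) = 46.
  m_5 = 1*46 - 23 = 23, d_5 = (570 - 23^2)/1 = 41/1 = 41: (m_5, d_5) = (m_1, d_1) = (23, 41), so from here the quotients repeat a_1, ..., a_4; the period length is 4.
So sqrt(570) = [23; (1, 6, 1, 46)] with period length k = 4.
k is even, so the fundamental solution of x^2 - 570y^2 = 1 is (p_{k-1}, q_{k-1}) = (p_3, q_3); compute convergents through index 3.
Convergents (p_i = a_i*p_{i-1} + p_{i-2}, q_i = a_i*q_{i-1} + q_{i-2} with p_{-2}=0, p_{-1}=1, q_{-2}=1, q_{-1}=0):
  i=0: a_0=23, p_0 = 23*1 + 0 = 23, q_0 = 23*0 + 1 = 1.
  i=1: a_1=1, p_1 = 1*23 + 1 = 24, q_1 = 1*1 + 0 = 1.
  i=2: a_2=6, p_2 = 6*24 + 23 = 167, q_2 = 6*1 + 1 = 7.
  i=3: a_3=1, p_3 = 1*167 + 24 = 191, q_3 = 1*7 + 1 = 8.
Check: 191^2 - 570*8^2 = 36481 - 36480 = 1, so (x, y) = (191, 8) solves the equation, and by the theorem it is the least positive solution.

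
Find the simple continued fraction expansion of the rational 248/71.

Run the Euclidean algorithm on 248 and 71; the successive quotients are the partial quotients a_0, a_1, ... (each step inverts the fractional part left over by the previous one):
  248 = 3*71 + 35, so a_0 = 3.
  71 = 2*35 + 1, so a_1 = 2.
  35 = 35*1 + 0, so a_2 = 35.
The remainder reaches 0 after 3 divisions, so the expansion has 3 partial quotients, read off in order.

[3; 2, 35]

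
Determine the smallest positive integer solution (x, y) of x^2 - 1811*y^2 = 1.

(x, y) = (146690, 3447)

First expand sqrt(1811) as a continued fraction. With x_i = (sqrt(1811) + m_i)/d_i and (m_0, d_0) = (0, 1): a_0 = floor(sqrt(1811)) = 42, since 42^2 = 1764 <= 1811 < 1849 = 43^2.
Iterate m_{i+1} = d_i*a_i - m_i, d_{i+1} = (1811 - m_{i+1}^2)/d_i, a_{i+1} = floor((a_0 + m_{i+1})/d_{i+1}):
  m_1 = 1*42 - 0 = 42, d_1 = (1811 - 42^2)/1 = 47/1 = 47, a_1 = floor((42 + 42)/47) = 1.
  m_2 = 47*1 - 42 = 5, d_2 = (1811 - 5^2)/47 = 1786/47 = 38, a_2 = floor((42 + 5)/38) = 1.
  m_3 = 38*1 - 5 = 33, d_3 = (1811 - 33^2)/38 = 722/38 = 19, a_3 = floor((42 + 33)/19) = 3.
  m_4 = 19*3 - 33 = 24, d_4 = (1811 - 24^2)/19 = 1235/19 = 65, a_4 = floor((42 + 24)/65) = 1.
  m_5 = 65*1 - 24 = 41, d_5 = (1811 - 41^2)/65 = 130/65 = 2, a_5 = floor((42 + 41)/2) = 41.
  m_6 = 2*41 - 41 = 41, d_6 = (1811 - 41^2)/2 = 130/2 = 65, a_6 = floor((42 + 41)/65) = 1.
  m_7 = 65*1 - 41 = 24, d_7 = (1811 - 24^2)/65 = 1235/65 = 19, a_7 = floor((42 + 24)/19) = 3.
  m_8 = 19*3 - 24 = 33, d_8 = (1811 - 33^2)/19 = 722/19 = 38, a_8 = floor((42 + 33)/38) = 1.
  m_9 = 38*1 - 33 = 5, d_9 = (1811 - 5^2)/38 = 1786/38 = 47, a_9 = floor((42 + 5)/47) = 1.
  m_10 = 47*1 - 5 = 42, d_10 = (1811 - 42^2)/47 = 47/47 = 1, a_10 = floor((42 + 42)/1) = 84.
  m_11 = 1*84 - 42 = 42, d_11 = (1811 - 42^2)/1 = 47/1 = 47: (m_11, d_11) = (m_1, d_1) = (42, 47), so from here the quotients repeat a_1, ..., a_10; the period length is 10.
So sqrt(1811) = [42; (1, 1, 3, 1, 41, 1, 3, 1, 1, 84)] with period length k = 10.
k is even, so the fundamental solution of x^2 - 1811y^2 = 1 is (p_{k-1}, q_{k-1}) = (p_9, q_9); compute convergents through index 9.
Convergents (p_i = a_i*p_{i-1} + p_{i-2}, q_i = a_i*q_{i-1} + q_{i-2} with p_{-2}=0, p_{-1}=1, q_{-2}=1, q_{-1}=0):
  i=0: a_0=42, p_0 = 42*1 + 0 = 42, q_0 = 42*0 + 1 = 1.
  i=1: a_1=1, p_1 = 1*42 + 1 = 43, q_1 = 1*1 + 0 = 1.
  i=2: a_2=1, p_2 = 1*43 + 42 = 85, q_2 = 1*1 + 1 = 2.
  i=3: a_3=3, p_3 = 3*85 + 43 = 298, q_3 = 3*2 + 1 = 7.
  i=4: a_4=1, p_4 = 1*298 + 85 = 383, q_4 = 1*7 + 2 = 9.
  i=5: a_5=41, p_5 = 41*383 + 298 = 16001, q_5 = 41*9 + 7 = 376.
  i=6: a_6=1, p_6 = 1*16001 + 383 = 16384, q_6 = 1*376 + 9 = 385.
  i=7: a_7=3, p_7 = 3*16384 + 16001 = 65153, q_7 = 3*385 + 376 = 1531.
  i=8: a_8=1, p_8 = 1*65153 + 16384 = 81537, q_8 = 1*1531 + 385 = 1916.
  i=9: a_9=1, p_9 = 1*81537 + 65153 = 146690, q_9 = 1*1916 + 1531 = 3447.
Check: 146690^2 - 1811*3447^2 = 21517956100 - 21517956099 = 1, so (x, y) = (146690, 3447) solves the equation, and by the theorem it is the least positive solution.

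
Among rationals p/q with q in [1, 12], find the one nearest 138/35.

47/12

Expand x = 138/35 as a continued fraction with the Euclidean algorithm:
  138 = 3*35 + 33, so a_0 = 3.
  35 = 1*33 + 2, so a_1 = 1.
  33 = 16*2 + 1, so a_2 = 16.
  2 = 2*1 + 0, so a_3 = 2.
so x = [3; 1, 16, 2].
Convergents (p_i = a_i*p_{i-1} + p_{i-2}, q_i = a_i*q_{i-1} + q_{i-2} with p_{-2}=0, p_{-1}=1, q_{-2}=1, q_{-1}=0), until the denominator exceeds 12:
  i=0: a_0=3, p_0 = 3*1 + 0 = 3, q_0 = 3*0 + 1 = 1.
  i=1: a_1=1, p_1 = 1*3 + 1 = 4, q_1 = 1*1 + 0 = 1.
  i=2: a_2=16, p_2 = 16*4 + 3 = 67, q_2 = 16*1 + 1 = 17.
q_2 = 17 > 12, so the last convergent with denominator <= 12 is p_1/q_1 = 4/1.
The closest fraction with denominator <= 12 is either p_1/q_1 or the intermediate fraction (k*p_1 + p_0)/(k*q_1 + q_0) with the largest k >= 1 whose denominator stays <= 12; these approach x as k grows, and every other convergent or intermediate fraction in range is farther away.
Largest k: floor((12 - q_0)/q_1) = floor((12 - 1)/1) = 11.
That gives (11*4 + 3)/(11*1 + 1) = 47/12.
Compare the errors: |x - 4/1| = |138*1 - 4*35|/(35*1) = 2/35, and |x - 47/12| = |138*12 - 47*35|/(35*12) = 11/420.
Cross-multiplying, 11*35 = 385 < 840 = 2*420, so 11/420 is smaller: the intermediate fraction 47/12 is closer to x than 4/1.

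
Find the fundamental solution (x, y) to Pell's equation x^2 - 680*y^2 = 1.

First expand sqrt(680) as a continued fraction. With x_i = (sqrt(680) + m_i)/d_i and (m_0, d_0) = (0, 1): a_0 = floor(sqrt(680)) = 26, since 26^2 = 676 <= 680 < 729 = 27^2.
Iterate m_{i+1} = d_i*a_i - m_i, d_{i+1} = (680 - m_{i+1}^2)/d_i, a_{i+1} = floor((a_0 + m_{i+1})/d_{i+1}):
  m_1 = 1*26 - 0 = 26, d_1 = (680 - 26^2)/1 = 4/1 = 4, a_1 = floor((26 + 26)/4) = 13.
  m_2 = 4*13 - 26 = 26, d_2 = (680 - 26^2)/4 = 4/4 = 1, a_2 = floor((26 + 26)/1) = 52.
  m_3 = 1*52 - 26 = 26, d_3 = (680 - 26^2)/1 = 4/1 = 4: (m_3, d_3) = (m_1, d_1) = (26, 4), so from here the quotients repeat a_1, a_2; the period length is 2.
So sqrt(680) = [26; (13, 52)] with period length k = 2.
k is even, so the fundamental solution of x^2 - 680y^2 = 1 is (p_{k-1}, q_{k-1}) = (p_1, q_1); compute convergents through index 1.
Convergents (p_i = a_i*p_{i-1} + p_{i-2}, q_i = a_i*q_{i-1} + q_{i-2} with p_{-2}=0, p_{-1}=1, q_{-2}=1, q_{-1}=0):
  i=0: a_0=26, p_0 = 26*1 + 0 = 26, q_0 = 26*0 + 1 = 1.
  i=1: a_1=13, p_1 = 13*26 + 1 = 339, q_1 = 13*1 + 0 = 13.
Check: 339^2 - 680*13^2 = 114921 - 114920 = 1, so (x, y) = (339, 13) solves the equation, and by the theorem it is the least positive solution.

(x, y) = (339, 13)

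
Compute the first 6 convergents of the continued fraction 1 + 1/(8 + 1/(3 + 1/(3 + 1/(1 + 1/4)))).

Using the convergent recurrence p_i = a_i*p_{i-1} + p_{i-2}, q_i = a_i*q_{i-1} + q_{i-2} with p_{-2}=0, p_{-1}=1, q_{-2}=1, q_{-1}=0:
  i=0: a_0=1, p_0 = 1*1 + 0 = 1, q_0 = 1*0 + 1 = 1.
  i=1: a_1=8, p_1 = 8*1 + 1 = 9, q_1 = 8*1 + 0 = 8.
  i=2: a_2=3, p_2 = 3*9 + 1 = 28, q_2 = 3*8 + 1 = 25.
  i=3: a_3=3, p_3 = 3*28 + 9 = 93, q_3 = 3*25 + 8 = 83.
  i=4: a_4=1, p_4 = 1*93 + 28 = 121, q_4 = 1*83 + 25 = 108.
  i=5: a_5=4, p_5 = 4*121 + 93 = 577, q_5 = 4*108 + 83 = 515.

1/1, 9/8, 28/25, 93/83, 121/108, 577/515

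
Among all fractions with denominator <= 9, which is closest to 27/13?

Expand x = 27/13 as a continued fraction with the Euclidean algorithm:
  27 = 2*13 + 1, so a_0 = 2.
  13 = 13*1 + 0, so a_1 = 13.
so x = [2; 13].
Convergents (p_i = a_i*p_{i-1} + p_{i-2}, q_i = a_i*q_{i-1} + q_{i-2} with p_{-2}=0, p_{-1}=1, q_{-2}=1, q_{-1}=0), until the denominator exceeds 9:
  i=0: a_0=2, p_0 = 2*1 + 0 = 2, q_0 = 2*0 + 1 = 1.
  i=1: a_1=13, p_1 = 13*2 + 1 = 27, q_1 = 13*1 + 0 = 13.
q_1 = 13 > 9, so the last convergent with denominator <= 9 is p_0/q_0 = 2/1.
The closest fraction with denominator <= 9 is either p_0/q_0 or the intermediate fraction (k*p_0 + p_{-1})/(k*q_0 + q_{-1}) with the largest k >= 1 whose denominator stays <= 9; these approach x as k grows, and every other convergent or intermediate fraction in range is farther away.
Largest k: floor((9 - q_{-1})/q_0) = floor((9 - 0)/1) = 9 (using the seeds p_{-1} = 1, q_{-1} = 0).
That gives (9*2 + 1)/(9*1 + 0) = 19/9.
Compare the errors: |x - 2/1| = |27*1 - 2*13|/(13*1) = 1/13, and |x - 19/9| = |27*9 - 19*13|/(13*9) = 4/117.
Cross-multiplying, 4*13 = 52 < 117 = 1*117, so 4/117 is smaller: the intermediate fraction 19/9 is closer to x than 2/1.

19/9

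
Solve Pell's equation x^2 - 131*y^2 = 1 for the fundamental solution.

(x, y) = (10610, 927)

First expand sqrt(131) as a continued fraction. With x_i = (sqrt(131) + m_i)/d_i and (m_0, d_0) = (0, 1): a_0 = floor(sqrt(131)) = 11, since 11^2 = 121 <= 131 < 144 = 12^2.
Iterate m_{i+1} = d_i*a_i - m_i, d_{i+1} = (131 - m_{i+1}^2)/d_i, a_{i+1} = floor((a_0 + m_{i+1})/d_{i+1}):
  m_1 = 1*11 - 0 = 11, d_1 = (131 - 11^2)/1 = 10/1 = 10, a_1 = floor((11 + 11)/10) = 2.
  m_2 = 10*2 - 11 = 9, d_2 = (131 - 9^2)/10 = 50/10 = 5, a_2 = floor((11 + 9)/5) = 4.
  m_3 = 5*4 - 9 = 11, d_3 = (131 - 11^2)/5 = 10/5 = 2, a_3 = floor((11 + 11)/2) = 11.
  m_4 = 2*11 - 11 = 11, d_4 = (131 - 11^2)/2 = 10/2 = 5, a_4 = floor((11 + 11)/5) = 4.
  m_5 = 5*4 - 11 = 9, d_5 = (131 - 9^2)/5 = 50/5 = 10, a_5 = floor((11 + 9)/10) = 2.
  m_6 = 10*2 - 9 = 11, d_6 = (131 - 11^2)/10 = 10/10 = 1, a_6 = floor((11 + 11)/1) = 22.
  m_7 = 1*22 - 11 = 11, d_7 = (131 - 11^2)/1 = 10/1 = 10: (m_7, d_7) = (m_1, d_1) = (11, 10), so from here the quotients repeat a_1, ..., a_6; the period length is 6.
So sqrt(131) = [11; (2, 4, 11, 4, 2, 22)] with period length k = 6.
k is even, so the fundamental solution of x^2 - 131y^2 = 1 is (p_{k-1}, q_{k-1}) = (p_5, q_5); compute convergents through index 5.
Convergents (p_i = a_i*p_{i-1} + p_{i-2}, q_i = a_i*q_{i-1} + q_{i-2} with p_{-2}=0, p_{-1}=1, q_{-2}=1, q_{-1}=0):
  i=0: a_0=11, p_0 = 11*1 + 0 = 11, q_0 = 11*0 + 1 = 1.
  i=1: a_1=2, p_1 = 2*11 + 1 = 23, q_1 = 2*1 + 0 = 2.
  i=2: a_2=4, p_2 = 4*23 + 11 = 103, q_2 = 4*2 + 1 = 9.
  i=3: a_3=11, p_3 = 11*103 + 23 = 1156, q_3 = 11*9 + 2 = 101.
  i=4: a_4=4, p_4 = 4*1156 + 103 = 4727, q_4 = 4*101 + 9 = 413.
  i=5: a_5=2, p_5 = 2*4727 + 1156 = 10610, q_5 = 2*413 + 101 = 927.
Check: 10610^2 - 131*927^2 = 112572100 - 112572099 = 1, so (x, y) = (10610, 927) solves the equation, and by the theorem it is the least positive solution.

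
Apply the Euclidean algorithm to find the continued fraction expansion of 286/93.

Run the Euclidean algorithm on 286 and 93; the successive quotients are the partial quotients a_0, a_1, ... (each step inverts the fractional part left over by the previous one):
  286 = 3*93 + 7, so a_0 = 3.
  93 = 13*7 + 2, so a_1 = 13.
  7 = 3*2 + 1, so a_2 = 3.
  2 = 2*1 + 0, so a_3 = 2.
The remainder reaches 0 after 4 divisions, so the expansion has 4 partial quotients, read off in order.

[3; 13, 3, 2]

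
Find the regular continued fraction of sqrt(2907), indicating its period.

Write x_i = (sqrt(2907) + m_i)/d_i with (m_0, d_0) = (0, 1). a_0 = floor(sqrt(2907)) = 53, since 53^2 = 2809 <= 2907 < 2916 = 54^2.
Iterate m_{i+1} = d_i*a_i - m_i, d_{i+1} = (2907 - m_{i+1}^2)/d_i, a_{i+1} = floor((a_0 + m_{i+1})/d_{i+1}):
  m_1 = 1*53 - 0 = 53, d_1 = (2907 - 53^2)/1 = 98/1 = 98, a_1 = floor((53 + 53)/98) = 1.
  m_2 = 98*1 - 53 = 45, d_2 = (2907 - 45^2)/98 = 882/98 = 9, a_2 = floor((53 + 45)/9) = 10.
  m_3 = 9*10 - 45 = 45, d_3 = (2907 - 45^2)/9 = 882/9 = 98, a_3 = floor((53 + 45)/98) = 1.
  m_4 = 98*1 - 45 = 53, d_4 = (2907 - 53^2)/98 = 98/98 = 1, a_4 = floor((53 + 53)/1) = 106.
  m_5 = 1*106 - 53 = 53, d_5 = (2907 - 53^2)/1 = 98/1 = 98: (m_5, d_5) = (m_1, d_1) = (53, 98), so from here the quotients repeat a_1, ..., a_4; the period length is 4.
Hence the expansion of sqrt(2907) is a_0 = 53 followed by the repeating block 1, 10, 1, 106 (period 4).

[53; (1, 10, 1, 106)]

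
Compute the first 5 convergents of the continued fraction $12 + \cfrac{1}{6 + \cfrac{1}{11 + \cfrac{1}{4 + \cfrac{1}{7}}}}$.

Using the convergent recurrence p_i = a_i*p_{i-1} + p_{i-2}, q_i = a_i*q_{i-1} + q_{i-2} with p_{-2}=0, p_{-1}=1, q_{-2}=1, q_{-1}=0:
  i=0: a_0=12, p_0 = 12*1 + 0 = 12, q_0 = 12*0 + 1 = 1.
  i=1: a_1=6, p_1 = 6*12 + 1 = 73, q_1 = 6*1 + 0 = 6.
  i=2: a_2=11, p_2 = 11*73 + 12 = 815, q_2 = 11*6 + 1 = 67.
  i=3: a_3=4, p_3 = 4*815 + 73 = 3333, q_3 = 4*67 + 6 = 274.
  i=4: a_4=7, p_4 = 7*3333 + 815 = 24146, q_4 = 7*274 + 67 = 1985.

12/1, 73/6, 815/67, 3333/274, 24146/1985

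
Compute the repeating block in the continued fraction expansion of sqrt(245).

Write x_i = (sqrt(245) + m_i)/d_i with (m_0, d_0) = (0, 1). a_0 = floor(sqrt(245)) = 15, since 15^2 = 225 <= 245 < 256 = 16^2.
Iterate m_{i+1} = d_i*a_i - m_i, d_{i+1} = (245 - m_{i+1}^2)/d_i, a_{i+1} = floor((a_0 + m_{i+1})/d_{i+1}):
  m_1 = 1*15 - 0 = 15, d_1 = (245 - 15^2)/1 = 20/1 = 20, a_1 = floor((15 + 15)/20) = 1.
  m_2 = 20*1 - 15 = 5, d_2 = (245 - 5^2)/20 = 220/20 = 11, a_2 = floor((15 + 5)/11) = 1.
  m_3 = 11*1 - 5 = 6, d_3 = (245 - 6^2)/11 = 209/11 = 19, a_3 = floor((15 + 6)/19) = 1.
  m_4 = 19*1 - 6 = 13, d_4 = (245 - 13^2)/19 = 76/19 = 4, a_4 = floor((15 + 13)/4) = 7.
  m_5 = 4*7 - 13 = 15, d_5 = (245 - 15^2)/4 = 20/4 = 5, a_5 = floor((15 + 15)/5) = 6.
  m_6 = 5*6 - 15 = 15, d_6 = (245 - 15^2)/5 = 20/5 = 4, a_6 = floor((15 + 15)/4) = 7.
  m_7 = 4*7 - 15 = 13, d_7 = (245 - 13^2)/4 = 76/4 = 19, a_7 = floor((15 + 13)/19) = 1.
  m_8 = 19*1 - 13 = 6, d_8 = (245 - 6^2)/19 = 209/19 = 11, a_8 = floor((15 + 6)/11) = 1.
  m_9 = 11*1 - 6 = 5, d_9 = (245 - 5^2)/11 = 220/11 = 20, a_9 = floor((15 + 5)/20) = 1.
  m_10 = 20*1 - 5 = 15, d_10 = (245 - 15^2)/20 = 20/20 = 1, a_10 = floor((15 + 15)/1) = 30.
  m_11 = 1*30 - 15 = 15, d_11 = (245 - 15^2)/1 = 20/1 = 20: (m_11, d_11) = (m_1, d_1) = (15, 20), so from here the quotients repeat a_1, ..., a_10; the period length is 10.
Hence the expansion of sqrt(245) is a_0 = 15 followed by the repeating block 1, 1, 1, 7, 6, 7, 1, 1, 1, 30 (period 10).

[15; (1, 1, 1, 7, 6, 7, 1, 1, 1, 30)]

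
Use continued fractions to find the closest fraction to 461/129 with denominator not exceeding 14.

25/7

Expand x = 461/129 as a continued fraction with the Euclidean algorithm:
  461 = 3*129 + 74, so a_0 = 3.
  129 = 1*74 + 55, so a_1 = 1.
  74 = 1*55 + 19, so a_2 = 1.
  55 = 2*19 + 17, so a_3 = 2.
  19 = 1*17 + 2, so a_4 = 1.
  17 = 8*2 + 1, so a_5 = 8.
  2 = 2*1 + 0, so a_6 = 2.
so x = [3; 1, 1, 2, 1, 8, 2].
Convergents (p_i = a_i*p_{i-1} + p_{i-2}, q_i = a_i*q_{i-1} + q_{i-2} with p_{-2}=0, p_{-1}=1, q_{-2}=1, q_{-1}=0), until the denominator exceeds 14:
  i=0: a_0=3, p_0 = 3*1 + 0 = 3, q_0 = 3*0 + 1 = 1.
  i=1: a_1=1, p_1 = 1*3 + 1 = 4, q_1 = 1*1 + 0 = 1.
  i=2: a_2=1, p_2 = 1*4 + 3 = 7, q_2 = 1*1 + 1 = 2.
  i=3: a_3=2, p_3 = 2*7 + 4 = 18, q_3 = 2*2 + 1 = 5.
  i=4: a_4=1, p_4 = 1*18 + 7 = 25, q_4 = 1*5 + 2 = 7.
  i=5: a_5=8, p_5 = 8*25 + 18 = 218, q_5 = 8*7 + 5 = 61.
q_5 = 61 > 14, so the last convergent with denominator <= 14 is p_4/q_4 = 25/7.
The closest fraction with denominator <= 14 is either p_4/q_4 or the intermediate fraction (k*p_4 + p_3)/(k*q_4 + q_3) with the largest k >= 1 whose denominator stays <= 14; these approach x as k grows, and every other convergent or intermediate fraction in range is farther away.
Largest k: floor((14 - q_3)/q_4) = floor((14 - 5)/7) = 1.
That gives (1*25 + 18)/(1*7 + 5) = 43/12.
Compare the errors: |x - 25/7| = |461*7 - 25*129|/(129*7) = 2/903, and |x - 43/12| = |461*12 - 43*129|/(129*12) = 15/1548.
Cross-multiplying, 2*1548 = 3096 < 13545 = 15*903, so 2/903 is smaller: the convergent 25/7 is closer to x than 43/12.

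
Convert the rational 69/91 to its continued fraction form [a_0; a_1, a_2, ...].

Run the Euclidean algorithm on 69 and 91; the successive quotients are the partial quotients a_0, a_1, ... (each step inverts the fractional part left over by the previous one):
  69 = 0*91 + 69, so a_0 = 0.
  91 = 1*69 + 22, so a_1 = 1.
  69 = 3*22 + 3, so a_2 = 3.
  22 = 7*3 + 1, so a_3 = 7.
  3 = 3*1 + 0, so a_4 = 3.
The remainder reaches 0 after 5 divisions, so the expansion has 5 partial quotients, read off in order.

[0; 1, 3, 7, 3]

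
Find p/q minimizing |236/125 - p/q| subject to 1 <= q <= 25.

17/9

Expand x = 236/125 as a continued fraction with the Euclidean algorithm:
  236 = 1*125 + 111, so a_0 = 1.
  125 = 1*111 + 14, so a_1 = 1.
  111 = 7*14 + 13, so a_2 = 7.
  14 = 1*13 + 1, so a_3 = 1.
  13 = 13*1 + 0, so a_4 = 13.
so x = [1; 1, 7, 1, 13].
Convergents (p_i = a_i*p_{i-1} + p_{i-2}, q_i = a_i*q_{i-1} + q_{i-2} with p_{-2}=0, p_{-1}=1, q_{-2}=1, q_{-1}=0), until the denominator exceeds 25:
  i=0: a_0=1, p_0 = 1*1 + 0 = 1, q_0 = 1*0 + 1 = 1.
  i=1: a_1=1, p_1 = 1*1 + 1 = 2, q_1 = 1*1 + 0 = 1.
  i=2: a_2=7, p_2 = 7*2 + 1 = 15, q_2 = 7*1 + 1 = 8.
  i=3: a_3=1, p_3 = 1*15 + 2 = 17, q_3 = 1*8 + 1 = 9.
  i=4: a_4=13, p_4 = 13*17 + 15 = 236, q_4 = 13*9 + 8 = 125.
q_4 = 125 > 25, so the last convergent with denominator <= 25 is p_3/q_3 = 17/9.
The closest fraction with denominator <= 25 is either p_3/q_3 or the intermediate fraction (k*p_3 + p_2)/(k*q_3 + q_2) with the largest k >= 1 whose denominator stays <= 25; these approach x as k grows, and every other convergent or intermediate fraction in range is farther away.
Largest k: floor((25 - q_2)/q_3) = floor((25 - 8)/9) = 1.
That gives (1*17 + 15)/(1*9 + 8) = 32/17.
Compare the errors: |x - 17/9| = |236*9 - 17*125|/(125*9) = 1/1125, and |x - 32/17| = |236*17 - 32*125|/(125*17) = 12/2125.
Cross-multiplying, 1*2125 = 2125 < 13500 = 12*1125, so 1/1125 is smaller: the convergent 17/9 is closer to x than 32/17.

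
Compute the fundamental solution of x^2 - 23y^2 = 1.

(x, y) = (24, 5)

First expand sqrt(23) as a continued fraction. With x_i = (sqrt(23) + m_i)/d_i and (m_0, d_0) = (0, 1): a_0 = floor(sqrt(23)) = 4, since 4^2 = 16 <= 23 < 25 = 5^2.
Iterate m_{i+1} = d_i*a_i - m_i, d_{i+1} = (23 - m_{i+1}^2)/d_i, a_{i+1} = floor((a_0 + m_{i+1})/d_{i+1}):
  m_1 = 1*4 - 0 = 4, d_1 = (23 - 4^2)/1 = 7/1 = 7, a_1 = floor((4 + 4)/7) = 1.
  m_2 = 7*1 - 4 = 3, d_2 = (23 - 3^2)/7 = 14/7 = 2, a_2 = floor((4 + 3)/2) = 3.
  m_3 = 2*3 - 3 = 3, d_3 = (23 - 3^2)/2 = 14/2 = 7, a_3 = floor((4 + 3)/7) = 1.
  m_4 = 7*1 - 3 = 4, d_4 = (23 - 4^2)/7 = 7/7 = 1, a_4 = floor((4 + 4)/1) = 8.
  m_5 = 1*8 - 4 = 4, d_5 = (23 - 4^2)/1 = 7/1 = 7: (m_5, d_5) = (m_1, d_1) = (4, 7), so from here the quotients repeat a_1, ..., a_4; the period length is 4.
So sqrt(23) = [4; (1, 3, 1, 8)] with period length k = 4.
k is even, so the fundamental solution of x^2 - 23y^2 = 1 is (p_{k-1}, q_{k-1}) = (p_3, q_3); compute convergents through index 3.
Convergents (p_i = a_i*p_{i-1} + p_{i-2}, q_i = a_i*q_{i-1} + q_{i-2} with p_{-2}=0, p_{-1}=1, q_{-2}=1, q_{-1}=0):
  i=0: a_0=4, p_0 = 4*1 + 0 = 4, q_0 = 4*0 + 1 = 1.
  i=1: a_1=1, p_1 = 1*4 + 1 = 5, q_1 = 1*1 + 0 = 1.
  i=2: a_2=3, p_2 = 3*5 + 4 = 19, q_2 = 3*1 + 1 = 4.
  i=3: a_3=1, p_3 = 1*19 + 5 = 24, q_3 = 1*4 + 1 = 5.
Check: 24^2 - 23*5^2 = 576 - 575 = 1, so (x, y) = (24, 5) solves the equation, and by the theorem it is the least positive solution.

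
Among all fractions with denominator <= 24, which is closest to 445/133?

77/23

Expand x = 445/133 as a continued fraction with the Euclidean algorithm:
  445 = 3*133 + 46, so a_0 = 3.
  133 = 2*46 + 41, so a_1 = 2.
  46 = 1*41 + 5, so a_2 = 1.
  41 = 8*5 + 1, so a_3 = 8.
  5 = 5*1 + 0, so a_4 = 5.
so x = [3; 2, 1, 8, 5].
Convergents (p_i = a_i*p_{i-1} + p_{i-2}, q_i = a_i*q_{i-1} + q_{i-2} with p_{-2}=0, p_{-1}=1, q_{-2}=1, q_{-1}=0), until the denominator exceeds 24:
  i=0: a_0=3, p_0 = 3*1 + 0 = 3, q_0 = 3*0 + 1 = 1.
  i=1: a_1=2, p_1 = 2*3 + 1 = 7, q_1 = 2*1 + 0 = 2.
  i=2: a_2=1, p_2 = 1*7 + 3 = 10, q_2 = 1*2 + 1 = 3.
  i=3: a_3=8, p_3 = 8*10 + 7 = 87, q_3 = 8*3 + 2 = 26.
q_3 = 26 > 24, so the last convergent with denominator <= 24 is p_2/q_2 = 10/3.
The closest fraction with denominator <= 24 is either p_2/q_2 or the intermediate fraction (k*p_2 + p_1)/(k*q_2 + q_1) with the largest k >= 1 whose denominator stays <= 24; these approach x as k grows, and every other convergent or intermediate fraction in range is farther away.
Largest k: floor((24 - q_1)/q_2) = floor((24 - 2)/3) = 7.
That gives (7*10 + 7)/(7*3 + 2) = 77/23.
Compare the errors: |x - 10/3| = |445*3 - 10*133|/(133*3) = 5/399, and |x - 77/23| = |445*23 - 77*133|/(133*23) = 6/3059.
Cross-multiplying, 6*399 = 2394 < 15295 = 5*3059, so 6/3059 is smaller: the intermediate fraction 77/23 is closer to x than 10/3.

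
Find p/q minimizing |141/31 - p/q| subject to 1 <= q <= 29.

Expand x = 141/31 as a continued fraction with the Euclidean algorithm:
  141 = 4*31 + 17, so a_0 = 4.
  31 = 1*17 + 14, so a_1 = 1.
  17 = 1*14 + 3, so a_2 = 1.
  14 = 4*3 + 2, so a_3 = 4.
  3 = 1*2 + 1, so a_4 = 1.
  2 = 2*1 + 0, so a_5 = 2.
so x = [4; 1, 1, 4, 1, 2].
Convergents (p_i = a_i*p_{i-1} + p_{i-2}, q_i = a_i*q_{i-1} + q_{i-2} with p_{-2}=0, p_{-1}=1, q_{-2}=1, q_{-1}=0), until the denominator exceeds 29:
  i=0: a_0=4, p_0 = 4*1 + 0 = 4, q_0 = 4*0 + 1 = 1.
  i=1: a_1=1, p_1 = 1*4 + 1 = 5, q_1 = 1*1 + 0 = 1.
  i=2: a_2=1, p_2 = 1*5 + 4 = 9, q_2 = 1*1 + 1 = 2.
  i=3: a_3=4, p_3 = 4*9 + 5 = 41, q_3 = 4*2 + 1 = 9.
  i=4: a_4=1, p_4 = 1*41 + 9 = 50, q_4 = 1*9 + 2 = 11.
  i=5: a_5=2, p_5 = 2*50 + 41 = 141, q_5 = 2*11 + 9 = 31.
q_5 = 31 > 29, so the last convergent with denominator <= 29 is p_4/q_4 = 50/11.
The closest fraction with denominator <= 29 is either p_4/q_4 or the intermediate fraction (k*p_4 + p_3)/(k*q_4 + q_3) with the largest k >= 1 whose denominator stays <= 29; these approach x as k grows, and every other convergent or intermediate fraction in range is farther away.
Largest k: floor((29 - q_3)/q_4) = floor((29 - 9)/11) = 1.
That gives (1*50 + 41)/(1*11 + 9) = 91/20.
Compare the errors: |x - 50/11| = |141*11 - 50*31|/(31*11) = 1/341, and |x - 91/20| = |141*20 - 91*31|/(31*20) = 1/620.
Cross-multiplying, 1*341 = 341 < 620 = 1*620, so 1/620 is smaller: the intermediate fraction 91/20 is closer to x than 50/11.

91/20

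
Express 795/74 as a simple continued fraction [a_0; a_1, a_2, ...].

[10; 1, 2, 1, 8, 2]

Run the Euclidean algorithm on 795 and 74; the successive quotients are the partial quotients a_0, a_1, ... (each step inverts the fractional part left over by the previous one):
  795 = 10*74 + 55, so a_0 = 10.
  74 = 1*55 + 19, so a_1 = 1.
  55 = 2*19 + 17, so a_2 = 2.
  19 = 1*17 + 2, so a_3 = 1.
  17 = 8*2 + 1, so a_4 = 8.
  2 = 2*1 + 0, so a_5 = 2.
The remainder reaches 0 after 6 divisions, so the expansion has 6 partial quotients, read off in order.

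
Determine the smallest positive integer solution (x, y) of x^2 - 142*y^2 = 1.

(x, y) = (143, 12)

First expand sqrt(142) as a continued fraction. With x_i = (sqrt(142) + m_i)/d_i and (m_0, d_0) = (0, 1): a_0 = floor(sqrt(142)) = 11, since 11^2 = 121 <= 142 < 144 = 12^2.
Iterate m_{i+1} = d_i*a_i - m_i, d_{i+1} = (142 - m_{i+1}^2)/d_i, a_{i+1} = floor((a_0 + m_{i+1})/d_{i+1}):
  m_1 = 1*11 - 0 = 11, d_1 = (142 - 11^2)/1 = 21/1 = 21, a_1 = floor((11 + 11)/21) = 1.
  m_2 = 21*1 - 11 = 10, d_2 = (142 - 10^2)/21 = 42/21 = 2, a_2 = floor((11 + 10)/2) = 10.
  m_3 = 2*10 - 10 = 10, d_3 = (142 - 10^2)/2 = 42/2 = 21, a_3 = floor((11 + 10)/21) = 1.
  m_4 = 21*1 - 10 = 11, d_4 = (142 - 11^2)/21 = 21/21 = 1, a_4 = floor((11 + 11)/1) = 22.
  m_5 = 1*22 - 11 = 11, d_5 = (142 - 11^2)/1 = 21/1 = 21: (m_5, d_5) = (m_1, d_1) = (11, 21), so from here the quotients repeat a_1, ..., a_4; the period length is 4.
So sqrt(142) = [11; (1, 10, 1, 22)] with period length k = 4.
k is even, so the fundamental solution of x^2 - 142y^2 = 1 is (p_{k-1}, q_{k-1}) = (p_3, q_3); compute convergents through index 3.
Convergents (p_i = a_i*p_{i-1} + p_{i-2}, q_i = a_i*q_{i-1} + q_{i-2} with p_{-2}=0, p_{-1}=1, q_{-2}=1, q_{-1}=0):
  i=0: a_0=11, p_0 = 11*1 + 0 = 11, q_0 = 11*0 + 1 = 1.
  i=1: a_1=1, p_1 = 1*11 + 1 = 12, q_1 = 1*1 + 0 = 1.
  i=2: a_2=10, p_2 = 10*12 + 11 = 131, q_2 = 10*1 + 1 = 11.
  i=3: a_3=1, p_3 = 1*131 + 12 = 143, q_3 = 1*11 + 1 = 12.
Check: 143^2 - 142*12^2 = 20449 - 20448 = 1, so (x, y) = (143, 12) solves the equation, and by the theorem it is the least positive solution.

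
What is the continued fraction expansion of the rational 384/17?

[22; 1, 1, 2, 3]

Run the Euclidean algorithm on 384 and 17; the successive quotients are the partial quotients a_0, a_1, ... (each step inverts the fractional part left over by the previous one):
  384 = 22*17 + 10, so a_0 = 22.
  17 = 1*10 + 7, so a_1 = 1.
  10 = 1*7 + 3, so a_2 = 1.
  7 = 2*3 + 1, so a_3 = 2.
  3 = 3*1 + 0, so a_4 = 3.
The remainder reaches 0 after 5 divisions, so the expansion has 5 partial quotients, read off in order.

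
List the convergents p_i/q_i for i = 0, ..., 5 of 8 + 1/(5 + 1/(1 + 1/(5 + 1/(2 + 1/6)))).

8/1, 41/5, 49/6, 286/35, 621/76, 4012/491

Using the convergent recurrence p_i = a_i*p_{i-1} + p_{i-2}, q_i = a_i*q_{i-1} + q_{i-2} with p_{-2}=0, p_{-1}=1, q_{-2}=1, q_{-1}=0:
  i=0: a_0=8, p_0 = 8*1 + 0 = 8, q_0 = 8*0 + 1 = 1.
  i=1: a_1=5, p_1 = 5*8 + 1 = 41, q_1 = 5*1 + 0 = 5.
  i=2: a_2=1, p_2 = 1*41 + 8 = 49, q_2 = 1*5 + 1 = 6.
  i=3: a_3=5, p_3 = 5*49 + 41 = 286, q_3 = 5*6 + 5 = 35.
  i=4: a_4=2, p_4 = 2*286 + 49 = 621, q_4 = 2*35 + 6 = 76.
  i=5: a_5=6, p_5 = 6*621 + 286 = 4012, q_5 = 6*76 + 35 = 491.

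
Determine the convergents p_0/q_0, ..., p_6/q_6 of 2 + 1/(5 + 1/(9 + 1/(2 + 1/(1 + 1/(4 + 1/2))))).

Using the convergent recurrence p_i = a_i*p_{i-1} + p_{i-2}, q_i = a_i*q_{i-1} + q_{i-2} with p_{-2}=0, p_{-1}=1, q_{-2}=1, q_{-1}=0:
  i=0: a_0=2, p_0 = 2*1 + 0 = 2, q_0 = 2*0 + 1 = 1.
  i=1: a_1=5, p_1 = 5*2 + 1 = 11, q_1 = 5*1 + 0 = 5.
  i=2: a_2=9, p_2 = 9*11 + 2 = 101, q_2 = 9*5 + 1 = 46.
  i=3: a_3=2, p_3 = 2*101 + 11 = 213, q_3 = 2*46 + 5 = 97.
  i=4: a_4=1, p_4 = 1*213 + 101 = 314, q_4 = 1*97 + 46 = 143.
  i=5: a_5=4, p_5 = 4*314 + 213 = 1469, q_5 = 4*143 + 97 = 669.
  i=6: a_6=2, p_6 = 2*1469 + 314 = 3252, q_6 = 2*669 + 143 = 1481.

2/1, 11/5, 101/46, 213/97, 314/143, 1469/669, 3252/1481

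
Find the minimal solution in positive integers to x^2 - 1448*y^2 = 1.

First expand sqrt(1448) as a continued fraction. With x_i = (sqrt(1448) + m_i)/d_i and (m_0, d_0) = (0, 1): a_0 = floor(sqrt(1448)) = 38, since 38^2 = 1444 <= 1448 < 1521 = 39^2.
Iterate m_{i+1} = d_i*a_i - m_i, d_{i+1} = (1448 - m_{i+1}^2)/d_i, a_{i+1} = floor((a_0 + m_{i+1})/d_{i+1}):
  m_1 = 1*38 - 0 = 38, d_1 = (1448 - 38^2)/1 = 4/1 = 4, a_1 = floor((38 + 38)/4) = 19.
  m_2 = 4*19 - 38 = 38, d_2 = (1448 - 38^2)/4 = 4/4 = 1, a_2 = floor((38 + 38)/1) = 76.
  m_3 = 1*76 - 38 = 38, d_3 = (1448 - 38^2)/1 = 4/1 = 4: (m_3, d_3) = (m_1, d_1) = (38, 4), so from here the quotients repeat a_1, a_2; the period length is 2.
So sqrt(1448) = [38; (19, 76)] with period length k = 2.
k is even, so the fundamental solution of x^2 - 1448y^2 = 1 is (p_{k-1}, q_{k-1}) = (p_1, q_1); compute convergents through index 1.
Convergents (p_i = a_i*p_{i-1} + p_{i-2}, q_i = a_i*q_{i-1} + q_{i-2} with p_{-2}=0, p_{-1}=1, q_{-2}=1, q_{-1}=0):
  i=0: a_0=38, p_0 = 38*1 + 0 = 38, q_0 = 38*0 + 1 = 1.
  i=1: a_1=19, p_1 = 19*38 + 1 = 723, q_1 = 19*1 + 0 = 19.
Check: 723^2 - 1448*19^2 = 522729 - 522728 = 1, so (x, y) = (723, 19) solves the equation, and by the theorem it is the least positive solution.

(x, y) = (723, 19)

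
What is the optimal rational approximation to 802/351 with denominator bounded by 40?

16/7

Expand x = 802/351 as a continued fraction with the Euclidean algorithm:
  802 = 2*351 + 100, so a_0 = 2.
  351 = 3*100 + 51, so a_1 = 3.
  100 = 1*51 + 49, so a_2 = 1.
  51 = 1*49 + 2, so a_3 = 1.
  49 = 24*2 + 1, so a_4 = 24.
  2 = 2*1 + 0, so a_5 = 2.
so x = [2; 3, 1, 1, 24, 2].
Convergents (p_i = a_i*p_{i-1} + p_{i-2}, q_i = a_i*q_{i-1} + q_{i-2} with p_{-2}=0, p_{-1}=1, q_{-2}=1, q_{-1}=0), until the denominator exceeds 40:
  i=0: a_0=2, p_0 = 2*1 + 0 = 2, q_0 = 2*0 + 1 = 1.
  i=1: a_1=3, p_1 = 3*2 + 1 = 7, q_1 = 3*1 + 0 = 3.
  i=2: a_2=1, p_2 = 1*7 + 2 = 9, q_2 = 1*3 + 1 = 4.
  i=3: a_3=1, p_3 = 1*9 + 7 = 16, q_3 = 1*4 + 3 = 7.
  i=4: a_4=24, p_4 = 24*16 + 9 = 393, q_4 = 24*7 + 4 = 172.
q_4 = 172 > 40, so the last convergent with denominator <= 40 is p_3/q_3 = 16/7.
The closest fraction with denominator <= 40 is either p_3/q_3 or the intermediate fraction (k*p_3 + p_2)/(k*q_3 + q_2) with the largest k >= 1 whose denominator stays <= 40; these approach x as k grows, and every other convergent or intermediate fraction in range is farther away.
Largest k: floor((40 - q_2)/q_3) = floor((40 - 4)/7) = 5.
That gives (5*16 + 9)/(5*7 + 4) = 89/39.
Compare the errors: |x - 16/7| = |802*7 - 16*351|/(351*7) = 2/2457, and |x - 89/39| = |802*39 - 89*351|/(351*39) = 39/13689.
Cross-multiplying, 2*13689 = 27378 < 95823 = 39*2457, so 2/2457 is smaller: the convergent 16/7 is closer to x than 89/39.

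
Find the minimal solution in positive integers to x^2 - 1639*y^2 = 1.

(x, y) = (1401940, 34629)

First expand sqrt(1639) as a continued fraction. With x_i = (sqrt(1639) + m_i)/d_i and (m_0, d_0) = (0, 1): a_0 = floor(sqrt(1639)) = 40, since 40^2 = 1600 <= 1639 < 1681 = 41^2.
Iterate m_{i+1} = d_i*a_i - m_i, d_{i+1} = (1639 - m_{i+1}^2)/d_i, a_{i+1} = floor((a_0 + m_{i+1})/d_{i+1}):
  m_1 = 1*40 - 0 = 40, d_1 = (1639 - 40^2)/1 = 39/1 = 39, a_1 = floor((40 + 40)/39) = 2.
  m_2 = 39*2 - 40 = 38, d_2 = (1639 - 38^2)/39 = 195/39 = 5, a_2 = floor((40 + 38)/5) = 15.
  m_3 = 5*15 - 38 = 37, d_3 = (1639 - 37^2)/5 = 270/5 = 54, a_3 = floor((40 + 37)/54) = 1.
  m_4 = 54*1 - 37 = 17, d_4 = (1639 - 17^2)/54 = 1350/54 = 25, a_4 = floor((40 + 17)/25) = 2.
  m_5 = 25*2 - 17 = 33, d_5 = (1639 - 33^2)/25 = 550/25 = 22, a_5 = floor((40 + 33)/22) = 3.
  m_6 = 22*3 - 33 = 33, d_6 = (1639 - 33^2)/22 = 550/22 = 25, a_6 = floor((40 + 33)/25) = 2.
  m_7 = 25*2 - 33 = 17, d_7 = (1639 - 17^2)/25 = 1350/25 = 54, a_7 = floor((40 + 17)/54) = 1.
  m_8 = 54*1 - 17 = 37, d_8 = (1639 - 37^2)/54 = 270/54 = 5, a_8 = floor((40 + 37)/5) = 15.
  m_9 = 5*15 - 37 = 38, d_9 = (1639 - 38^2)/5 = 195/5 = 39, a_9 = floor((40 + 38)/39) = 2.
  m_10 = 39*2 - 38 = 40, d_10 = (1639 - 40^2)/39 = 39/39 = 1, a_10 = floor((40 + 40)/1) = 80.
  m_11 = 1*80 - 40 = 40, d_11 = (1639 - 40^2)/1 = 39/1 = 39: (m_11, d_11) = (m_1, d_1) = (40, 39), so from here the quotients repeat a_1, ..., a_10; the period length is 10.
So sqrt(1639) = [40; (2, 15, 1, 2, 3, 2, 1, 15, 2, 80)] with period length k = 10.
k is even, so the fundamental solution of x^2 - 1639y^2 = 1 is (p_{k-1}, q_{k-1}) = (p_9, q_9); compute convergents through index 9.
Convergents (p_i = a_i*p_{i-1} + p_{i-2}, q_i = a_i*q_{i-1} + q_{i-2} with p_{-2}=0, p_{-1}=1, q_{-2}=1, q_{-1}=0):
  i=0: a_0=40, p_0 = 40*1 + 0 = 40, q_0 = 40*0 + 1 = 1.
  i=1: a_1=2, p_1 = 2*40 + 1 = 81, q_1 = 2*1 + 0 = 2.
  i=2: a_2=15, p_2 = 15*81 + 40 = 1255, q_2 = 15*2 + 1 = 31.
  i=3: a_3=1, p_3 = 1*1255 + 81 = 1336, q_3 = 1*31 + 2 = 33.
  i=4: a_4=2, p_4 = 2*1336 + 1255 = 3927, q_4 = 2*33 + 31 = 97.
  i=5: a_5=3, p_5 = 3*3927 + 1336 = 13117, q_5 = 3*97 + 33 = 324.
  i=6: a_6=2, p_6 = 2*13117 + 3927 = 30161, q_6 = 2*324 + 97 = 745.
  i=7: a_7=1, p_7 = 1*30161 + 13117 = 43278, q_7 = 1*745 + 324 = 1069.
  i=8: a_8=15, p_8 = 15*43278 + 30161 = 679331, q_8 = 15*1069 + 745 = 16780.
  i=9: a_9=2, p_9 = 2*679331 + 43278 = 1401940, q_9 = 2*16780 + 1069 = 34629.
Check: 1401940^2 - 1639*34629^2 = 1965435763600 - 1965435763599 = 1, so (x, y) = (1401940, 34629) solves the equation, and by the theorem it is the least positive solution.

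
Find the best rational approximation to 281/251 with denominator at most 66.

Expand x = 281/251 as a continued fraction with the Euclidean algorithm:
  281 = 1*251 + 30, so a_0 = 1.
  251 = 8*30 + 11, so a_1 = 8.
  30 = 2*11 + 8, so a_2 = 2.
  11 = 1*8 + 3, so a_3 = 1.
  8 = 2*3 + 2, so a_4 = 2.
  3 = 1*2 + 1, so a_5 = 1.
  2 = 2*1 + 0, so a_6 = 2.
so x = [1; 8, 2, 1, 2, 1, 2].
Convergents (p_i = a_i*p_{i-1} + p_{i-2}, q_i = a_i*q_{i-1} + q_{i-2} with p_{-2}=0, p_{-1}=1, q_{-2}=1, q_{-1}=0), until the denominator exceeds 66:
  i=0: a_0=1, p_0 = 1*1 + 0 = 1, q_0 = 1*0 + 1 = 1.
  i=1: a_1=8, p_1 = 8*1 + 1 = 9, q_1 = 8*1 + 0 = 8.
  i=2: a_2=2, p_2 = 2*9 + 1 = 19, q_2 = 2*8 + 1 = 17.
  i=3: a_3=1, p_3 = 1*19 + 9 = 28, q_3 = 1*17 + 8 = 25.
  i=4: a_4=2, p_4 = 2*28 + 19 = 75, q_4 = 2*25 + 17 = 67.
q_4 = 67 > 66, so the last convergent with denominator <= 66 is p_3/q_3 = 28/25.
The closest fraction with denominator <= 66 is either p_3/q_3 or the intermediate fraction (k*p_3 + p_2)/(k*q_3 + q_2) with the largest k >= 1 whose denominator stays <= 66; these approach x as k grows, and every other convergent or intermediate fraction in range is farther away.
Largest k: floor((66 - q_2)/q_3) = floor((66 - 17)/25) = 1.
That gives (1*28 + 19)/(1*25 + 17) = 47/42.
Compare the errors: |x - 28/25| = |281*25 - 28*251|/(251*25) = 3/6275, and |x - 47/42| = |281*42 - 47*251|/(251*42) = 5/10542.
Cross-multiplying, 5*6275 = 31375 < 31626 = 3*10542, so 5/10542 is smaller: the intermediate fraction 47/42 is closer to x than 28/25.

47/42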